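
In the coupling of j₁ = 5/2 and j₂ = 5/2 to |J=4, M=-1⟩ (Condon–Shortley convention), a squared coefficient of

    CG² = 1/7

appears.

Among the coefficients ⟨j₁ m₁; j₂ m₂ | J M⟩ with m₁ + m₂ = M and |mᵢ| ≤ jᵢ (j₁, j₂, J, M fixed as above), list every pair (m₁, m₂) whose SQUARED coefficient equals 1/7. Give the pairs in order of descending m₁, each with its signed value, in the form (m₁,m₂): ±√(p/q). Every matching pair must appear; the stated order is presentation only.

Admissible pairs with m₁+m₂ = M = -1: (-5/2,3/2), (-3/2,1/2), (-1/2,-1/2), (1/2,-3/2), (3/2,-5/2)
  (m₁,m₂)=(3/2,-5/2): CG² = 1/7, CG = +√(1/7)   ← matches the target
  (m₁,m₂)=(1/2,-3/2): CG² = 5/14, CG = +√(5/14)
  (m₁,m₂)=(-1/2,-1/2): CG² = 0/1, CG = 0
  (m₁,m₂)=(-3/2,1/2): CG² = 5/14, CG = −√(5/14)
  (m₁,m₂)=(-5/2,3/2): CG² = 1/7, CG = −√(1/7)   ← matches the target
Pairs with CG² = 1/7: (3/2,-5/2): +√(1/7); (-5/2,3/2): −√(1/7)

(3/2,-5/2): +√(1/7); (-5/2,3/2): −√(1/7)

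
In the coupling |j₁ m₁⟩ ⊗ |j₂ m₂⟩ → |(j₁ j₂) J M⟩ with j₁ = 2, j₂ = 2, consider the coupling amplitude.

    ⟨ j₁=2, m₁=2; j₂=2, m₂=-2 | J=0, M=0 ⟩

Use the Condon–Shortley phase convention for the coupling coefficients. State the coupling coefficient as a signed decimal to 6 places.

j₁+j₂−J=4  J+j₁−j₂=0  J−j₁+j₂=0  j₁+j₂+J+1=5
(j₁±m₁, j₂±m₂, J±M) = (4,0,0,4,0,0)
P² = 576/5
sum k=0..0:
  [0] +1/24 = 1/24
S = 1/24
C² = P²·S² = 1/5 ; C = +0.447214

+0.447214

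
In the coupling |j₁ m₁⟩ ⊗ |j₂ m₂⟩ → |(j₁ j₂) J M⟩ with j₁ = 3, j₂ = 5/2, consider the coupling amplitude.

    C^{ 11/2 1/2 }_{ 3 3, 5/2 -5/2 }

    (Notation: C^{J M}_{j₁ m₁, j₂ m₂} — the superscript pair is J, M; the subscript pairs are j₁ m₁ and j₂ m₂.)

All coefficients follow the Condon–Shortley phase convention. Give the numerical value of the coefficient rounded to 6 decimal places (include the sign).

+√(1/462) = +0.046524

triangle: 0!*6!*5!/12! = 86400/479001600
(j±m)!: 6!*0!*0!*5!*6!*5! = 7464960000
prefactor² = (2J+1)*Δ*N² = 1244160000/77
  k=0: +1/(0!*0!*0!*0!*6!*5!) = 1/86400
Σ = 1/86400  ⇒  CG² = 1244160000/77*(1/86400)² = 1/462
CG = +√(1/462) = +0.046524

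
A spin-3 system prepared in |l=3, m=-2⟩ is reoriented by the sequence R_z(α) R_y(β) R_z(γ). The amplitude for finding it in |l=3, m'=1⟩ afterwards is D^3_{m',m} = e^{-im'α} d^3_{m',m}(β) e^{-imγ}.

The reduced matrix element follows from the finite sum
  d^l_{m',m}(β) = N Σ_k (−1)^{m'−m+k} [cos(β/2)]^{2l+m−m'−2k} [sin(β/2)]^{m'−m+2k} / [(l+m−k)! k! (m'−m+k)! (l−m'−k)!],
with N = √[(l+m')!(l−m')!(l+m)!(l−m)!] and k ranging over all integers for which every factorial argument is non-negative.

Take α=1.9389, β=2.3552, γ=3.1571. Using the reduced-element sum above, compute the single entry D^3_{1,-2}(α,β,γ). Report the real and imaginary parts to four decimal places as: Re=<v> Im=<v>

Re=-0.1767 Im=-0.5043

First d^3_{1,-2}(β=2.3552), then the phase factors e^{-i(1)α} and e^{-i(-2)γ}:
c=cos(2.355200/2)=0.383143, s=sin(2.355200/2)=0.923689; N=√[24·2·1·120]=75.894664
k: max(0,(-2)−(1))=0 … min(3+(-2),3−(1))=1
  k=0: (−1)^3·75.8947/(12)·0.3831^3·0.9237^3 = -0.280343
  k=1: (−1)^4·75.8947/(24)·0.3831^1·0.9237^5 = +0.814685
d^3_{1,-2}(2.3552) = -0.280343 +0.814685 = +0.534342
Phases: e^{-i·(1)·1.9389}=-0.359847-0.933011i, e^{-i·(-2)·3.1571}=+0.999519+0.031010i ⇒ D=-0.176729-0.504270i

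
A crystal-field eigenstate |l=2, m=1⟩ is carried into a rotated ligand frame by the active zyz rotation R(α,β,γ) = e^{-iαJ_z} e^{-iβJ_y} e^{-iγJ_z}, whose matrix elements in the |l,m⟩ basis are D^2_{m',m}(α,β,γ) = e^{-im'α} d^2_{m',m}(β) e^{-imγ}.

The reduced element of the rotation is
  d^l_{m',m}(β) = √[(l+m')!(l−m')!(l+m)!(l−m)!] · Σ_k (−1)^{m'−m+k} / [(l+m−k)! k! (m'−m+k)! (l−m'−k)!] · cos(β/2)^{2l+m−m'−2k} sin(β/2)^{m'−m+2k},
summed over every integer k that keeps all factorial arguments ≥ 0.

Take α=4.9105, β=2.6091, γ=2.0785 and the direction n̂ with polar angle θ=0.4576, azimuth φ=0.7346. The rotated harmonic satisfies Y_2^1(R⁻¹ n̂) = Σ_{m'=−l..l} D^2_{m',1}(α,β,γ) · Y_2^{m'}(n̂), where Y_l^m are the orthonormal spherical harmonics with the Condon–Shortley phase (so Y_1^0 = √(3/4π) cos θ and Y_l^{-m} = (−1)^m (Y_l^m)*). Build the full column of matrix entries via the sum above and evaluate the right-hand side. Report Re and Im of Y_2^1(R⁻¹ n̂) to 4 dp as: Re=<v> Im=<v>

Need the full column D^2_{m',1} for m'=−2..2 at α=4.9105, β=2.6091, γ=2.0785.
cos(β/2)=0.263112, sin(β/2)=0.964765
d^2_{-2,1}: single k=3 term ⇒ +0.472537;  D = +0.052570+0.469603i
d^2_{-1,1}: k∈[2..3] ⇒ +0.193306 -0.866337 = -0.673031;  D = +0.641033-0.205053i
d^2_{0,1}: k∈[1..2] ⇒ +0.043045 -0.578737 = -0.535692;  D = +0.260439+0.468122i
d^2_{1,1}: k∈[0..1] ⇒ +0.004792 -0.193306 = -0.188514;  D = -0.143475+0.122280i
d^2_{2,1}: single k=0 term ⇒ -0.035146;  D = -0.027616-0.021739i
Y_2^{m'}(θ=0.4576,φ=0.7346) and Σ D·Y over m':
  (+0.0526+0.4696i)·(+0.0076-0.0750i)  (+0.6410-0.2051i)·(+0.2272-0.2052i)  (+0.2604+0.4681i)·(+0.4461+0.0000i)  (-0.1435+0.1223i)·(-0.2272-0.2052i)  (-0.0276-0.0217i)·(+0.0076+0.0750i)
Y_2^1(R⁻¹ n̂) = +0.314500+0.029745i

Re=0.3145 Im=0.0297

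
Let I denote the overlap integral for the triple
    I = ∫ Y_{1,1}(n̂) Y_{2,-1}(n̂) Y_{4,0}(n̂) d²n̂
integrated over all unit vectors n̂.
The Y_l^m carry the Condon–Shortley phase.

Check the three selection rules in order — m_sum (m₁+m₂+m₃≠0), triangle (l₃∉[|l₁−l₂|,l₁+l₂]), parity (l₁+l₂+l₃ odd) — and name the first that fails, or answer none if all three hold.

Σmᵢ = 0  ✓
l₃∈[|l₁−l₂|,l₁+l₂]=[1,3] required, l₃=4 fails  ✗
Σlᵢ = 7 ⇒ odd

triangle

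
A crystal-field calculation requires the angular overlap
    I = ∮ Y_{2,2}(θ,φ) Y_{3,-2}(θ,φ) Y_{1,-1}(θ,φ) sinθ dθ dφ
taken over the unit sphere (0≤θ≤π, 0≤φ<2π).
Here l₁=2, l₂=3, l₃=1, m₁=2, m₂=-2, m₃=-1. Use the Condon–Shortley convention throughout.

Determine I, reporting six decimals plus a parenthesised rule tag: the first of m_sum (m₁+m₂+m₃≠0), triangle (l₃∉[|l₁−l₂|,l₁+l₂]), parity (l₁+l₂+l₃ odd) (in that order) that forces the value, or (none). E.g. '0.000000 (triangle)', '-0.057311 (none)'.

0.000000 (m_sum)

m-sum = 2 − 2 − 1 = -1 ≠ 0 ⇒ I = 0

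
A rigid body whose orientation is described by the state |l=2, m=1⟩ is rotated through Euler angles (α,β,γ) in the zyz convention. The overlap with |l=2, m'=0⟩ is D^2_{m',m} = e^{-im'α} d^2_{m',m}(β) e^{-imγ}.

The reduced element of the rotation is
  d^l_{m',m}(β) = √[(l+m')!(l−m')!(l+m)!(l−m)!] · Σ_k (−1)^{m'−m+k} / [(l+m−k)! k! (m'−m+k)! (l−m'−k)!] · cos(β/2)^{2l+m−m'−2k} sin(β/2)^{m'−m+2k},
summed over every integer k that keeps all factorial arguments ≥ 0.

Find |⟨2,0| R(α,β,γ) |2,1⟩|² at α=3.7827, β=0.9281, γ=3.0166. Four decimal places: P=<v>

P=0.3453

D^2_{0,1}(3.7827,0.9281,3.0166) = e^{-i·0·3.7827}·d^2_{0,1}(0.9281)·e^{-i·1·3.0166}. Compute d first:
With c≡cos(β/2)=0.894247 and s≡sin(β/2)=0.447573, N=[2·2·6·1]^{1/2}=4.898979
The bounds max(0,m−m')=1 and min(l+m,l−m')=2 give 2 terms
  k=1: (−1)^0·4.8990/(2)·0.8942^3·0.4476^1 = +0.783994
  k=2: (−1)^1·4.8990/(2)·0.8942^1·0.4476^3 = -0.196393
d^2_{0,1}(0.9281) = +0.783994 -0.196393 = +0.587601
|D^2_{0,1}|² = |d^2_{0,1}(β)|² = (+0.587601)² = 0.345275 (the z-rotation phases have unit modulus)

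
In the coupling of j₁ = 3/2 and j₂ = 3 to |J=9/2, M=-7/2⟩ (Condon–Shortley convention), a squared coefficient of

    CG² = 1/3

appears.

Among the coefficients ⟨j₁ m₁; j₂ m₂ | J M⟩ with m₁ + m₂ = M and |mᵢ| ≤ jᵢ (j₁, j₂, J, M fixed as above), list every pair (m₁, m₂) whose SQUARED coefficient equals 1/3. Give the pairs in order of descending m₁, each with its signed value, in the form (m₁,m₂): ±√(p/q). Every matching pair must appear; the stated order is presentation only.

(-1/2,-3): +√(1/3)

Admissible pairs with m₁+m₂ = M = -7/2: (-3/2,-2), (-1/2,-3)
  (m₁,m₂)=(-1/2,-3): CG² = 1/3, CG = +√(1/3)   ← matches the target
  (m₁,m₂)=(-3/2,-2): CG² = 2/3, CG = +√(2/3)
Pairs with CG² = 1/3: (-1/2,-3): +√(1/3)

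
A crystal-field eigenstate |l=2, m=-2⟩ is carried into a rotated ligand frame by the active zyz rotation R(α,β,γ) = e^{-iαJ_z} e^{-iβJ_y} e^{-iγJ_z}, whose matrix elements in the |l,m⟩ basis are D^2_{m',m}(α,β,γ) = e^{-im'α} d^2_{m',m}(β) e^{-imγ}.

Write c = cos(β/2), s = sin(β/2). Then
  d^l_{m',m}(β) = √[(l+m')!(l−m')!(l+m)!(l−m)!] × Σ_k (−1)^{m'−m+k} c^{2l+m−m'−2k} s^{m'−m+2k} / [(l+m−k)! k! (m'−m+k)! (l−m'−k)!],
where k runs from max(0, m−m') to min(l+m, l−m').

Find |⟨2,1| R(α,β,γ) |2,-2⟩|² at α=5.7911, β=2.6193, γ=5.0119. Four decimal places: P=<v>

First d^2_{1,-2}(β=2.6193), then the phase factors e^{-i(1)α} and e^{-i(-2)γ}:
With c≡cos(β/2)=0.258188 and s≡sin(β/2)=0.966095, N=[6·1·1·24]^{1/2}=12.000000
k∈{0} keeps every argument non-negative
  k=0: (−1)^3·12.0000/(6)·0.2582^1·0.9661^3 = -0.465613
d^2_{1,-2}(2.6193) = -0.465613
|D^2_{1,-2}|² = |d^2_{1,-2}(β)|² = (-0.465613)² = 0.216796 (the z-rotation phases have unit modulus)

P=0.2168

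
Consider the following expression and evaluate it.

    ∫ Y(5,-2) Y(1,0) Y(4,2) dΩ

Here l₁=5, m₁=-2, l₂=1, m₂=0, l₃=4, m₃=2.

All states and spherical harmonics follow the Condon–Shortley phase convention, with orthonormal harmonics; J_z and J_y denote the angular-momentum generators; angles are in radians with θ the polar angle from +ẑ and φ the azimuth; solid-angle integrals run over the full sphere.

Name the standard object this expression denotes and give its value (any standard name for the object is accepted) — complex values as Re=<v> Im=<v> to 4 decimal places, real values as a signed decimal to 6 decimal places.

This is a Gaunt coefficient — the integral of a triple product of spherical harmonics over the sphere.
Rules hold: Σm=0, L=10 even, 4≤4≤6.
N = 11·3·9 = 297
Δ = 2!·8!·0!/11! = 1/495
Racah Σ t=1..1: t=1:−1/576 = -1/576
⇒ 3j(5 1 4; 0 0 0)² = 5/99, sgn -1
Racah Σ t=1..1: t=1:−1/1440 = -1/1440
⇒ 3j(5 1 4; -2 0 2)² = 7/165, sgn -1
4πI² = N·(3j₀)²·(3jₘ)² = 7/11
I = +1·√(0.636364/4π) = 0.22503380

Gaunt coefficient, +0.225034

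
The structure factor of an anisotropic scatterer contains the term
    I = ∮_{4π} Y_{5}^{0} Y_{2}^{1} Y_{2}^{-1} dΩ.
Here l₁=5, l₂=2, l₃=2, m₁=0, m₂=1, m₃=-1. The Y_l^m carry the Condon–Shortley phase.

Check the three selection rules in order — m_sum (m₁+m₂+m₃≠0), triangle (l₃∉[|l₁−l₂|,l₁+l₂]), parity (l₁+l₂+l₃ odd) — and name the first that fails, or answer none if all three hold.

Σmᵢ = 0  ✓
l₃∈[|l₁−l₂|,l₁+l₂]=[3,7] required, l₃=2 fails  ✗
Σlᵢ = 9 ⇒ odd

triangle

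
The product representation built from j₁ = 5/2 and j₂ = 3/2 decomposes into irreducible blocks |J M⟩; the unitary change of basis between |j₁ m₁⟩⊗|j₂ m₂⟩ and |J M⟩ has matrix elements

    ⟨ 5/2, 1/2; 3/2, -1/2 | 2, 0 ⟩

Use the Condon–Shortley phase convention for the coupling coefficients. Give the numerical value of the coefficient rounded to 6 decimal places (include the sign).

-0.267261  (= −√(1/14))

triangle: 2!×3!×1!/7! = 12/5040
(j±m)!: 3!×2!×1!×2!×2!×2! = 96
prefactor² = (2J+1)×Δ×N² = 8/7
  k=0: +1/(0!×2!×2!×1!×1!×0!) = 1/4
  k=1: −1/(1!×1!×1!×0!×2!×1!) = -1/2
Σ = -1/4  ⇒  CG² = 8/7×(-1/4)² = 1/14
CG = −√(1/14) = -0.267261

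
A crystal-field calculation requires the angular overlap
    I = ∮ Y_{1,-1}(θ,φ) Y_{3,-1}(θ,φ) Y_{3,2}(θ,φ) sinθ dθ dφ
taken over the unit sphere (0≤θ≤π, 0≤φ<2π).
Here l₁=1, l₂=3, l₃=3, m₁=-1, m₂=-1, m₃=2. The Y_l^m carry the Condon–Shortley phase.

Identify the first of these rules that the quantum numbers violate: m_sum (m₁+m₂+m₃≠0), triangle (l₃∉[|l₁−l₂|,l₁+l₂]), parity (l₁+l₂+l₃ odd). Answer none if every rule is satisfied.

m₁+m₂+m₃ = -1 − 1 + 2 = 0  ✓
triangle: |1−3|=2 ≤ l₃=3 ≤ 1+3=4  ✓
parity: l₁+l₂+l₃ = 7 is odd  ✗

parity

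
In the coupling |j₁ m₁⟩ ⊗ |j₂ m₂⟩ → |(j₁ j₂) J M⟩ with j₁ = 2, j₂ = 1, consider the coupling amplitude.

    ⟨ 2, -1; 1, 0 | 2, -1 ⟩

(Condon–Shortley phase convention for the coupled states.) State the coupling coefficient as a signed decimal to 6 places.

−√(1/6) ≈ -0.408248

triangle: 1!·3!·1!/6! = 6/720
(j±m)!: 1!·3!·1!·1!·1!·3! = 36
prefactor² = (2J+1)·Δ·N² = 3/2
  k=0: +1/(0!·1!·3!·1!·0!·0!) = 1/6
  k=1: −1/(1!·0!·2!·0!·1!·1!) = -1/2
Σ = -1/3  ⇒  CG² = 3/2·(-1/3)² = 1/6
CG = −√(1/6) = -0.408248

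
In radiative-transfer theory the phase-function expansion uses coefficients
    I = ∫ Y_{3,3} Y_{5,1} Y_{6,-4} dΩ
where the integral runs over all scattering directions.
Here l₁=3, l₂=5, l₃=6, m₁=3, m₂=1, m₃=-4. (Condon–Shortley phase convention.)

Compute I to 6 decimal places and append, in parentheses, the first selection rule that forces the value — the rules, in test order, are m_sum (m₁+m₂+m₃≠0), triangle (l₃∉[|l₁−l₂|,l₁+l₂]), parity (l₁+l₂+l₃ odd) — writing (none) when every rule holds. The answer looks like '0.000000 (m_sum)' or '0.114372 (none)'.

Checks pass: Σm=0; 14 even; l₃=6∈[2,8].
(2·3+1)(2·5+1)(2·6+1) = 1001
Δ: 2! 4! 8! / 15! → 1/675675
sum: t=0:+1/8640 t=1:−1/2304 t=2:+1/8640 = -7/34560
3j²(3 5 6; 0 0 0) = Δ·Π!·Σ² = 7/429  (sign -1)
sum: t=0:+1/69120 = 1/69120
3j²(3 5 6; 3 1 -4) = Δ·Π!·Σ² = 4/143  (sign +1)
combine: 4πI² = 1001·7/429·4/143 = 196/429
take √, sign -1: I = -0.19067531
No selection rule forces the value: the integral is nonzero (none).

-0.190675 (none)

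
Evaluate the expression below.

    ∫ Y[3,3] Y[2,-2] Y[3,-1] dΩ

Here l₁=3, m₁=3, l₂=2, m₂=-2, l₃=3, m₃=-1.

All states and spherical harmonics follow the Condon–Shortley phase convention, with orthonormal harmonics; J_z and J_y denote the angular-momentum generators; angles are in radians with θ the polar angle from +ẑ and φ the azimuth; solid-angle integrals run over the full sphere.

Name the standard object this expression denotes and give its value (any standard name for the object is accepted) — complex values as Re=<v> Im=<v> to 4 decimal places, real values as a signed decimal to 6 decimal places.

This is a Gaunt coefficient — the integral of a triple product of spherical harmonics over the sphere.
Checks pass: Σm=0; 8 even; l₃=3∈[1,5].
(2·3+1)(2·2+1)(2·3+1) = 245
Δ: 2! 4! 2! / 9! → 1/3780
sum: t=0:+1/24 t=1:−1/4 t=2:+1/24 = -1/6
3j²(3 2 3; 0 0 0) = Δ·Π!·Σ² = 4/105  (sign +1)
sum: t=0:+1/96 = 1/96
3j²(3 2 3; 3 -2 -1) = Δ·Π!·Σ² = 1/42  (sign +1)
combine: 4πI² = 245·4/105·1/42 = 2/9
take √, sign +1: I = 0.13298076

Gaunt coefficient, +0.132981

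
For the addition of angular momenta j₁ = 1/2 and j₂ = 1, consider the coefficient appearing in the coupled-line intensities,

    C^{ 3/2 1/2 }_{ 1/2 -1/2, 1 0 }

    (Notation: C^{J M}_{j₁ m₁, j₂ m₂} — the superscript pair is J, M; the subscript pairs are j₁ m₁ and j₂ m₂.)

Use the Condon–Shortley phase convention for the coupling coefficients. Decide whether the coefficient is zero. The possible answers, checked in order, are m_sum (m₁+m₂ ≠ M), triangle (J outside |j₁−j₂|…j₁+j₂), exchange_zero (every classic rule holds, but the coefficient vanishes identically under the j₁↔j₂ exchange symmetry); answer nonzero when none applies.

m-sum: m₁+m₂ = -1/2+0 = -1/2, M = 1/2  ✗ ⇒ coefficient is 0

m_sum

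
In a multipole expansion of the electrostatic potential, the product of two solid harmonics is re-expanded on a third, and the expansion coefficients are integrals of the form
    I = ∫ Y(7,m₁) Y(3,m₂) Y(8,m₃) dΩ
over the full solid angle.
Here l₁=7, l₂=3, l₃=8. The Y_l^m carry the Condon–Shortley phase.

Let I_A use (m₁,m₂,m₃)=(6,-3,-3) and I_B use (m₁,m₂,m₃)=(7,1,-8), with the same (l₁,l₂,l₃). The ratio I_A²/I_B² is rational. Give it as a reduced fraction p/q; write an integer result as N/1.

45/1274

Same 7,3,8: normalisation and zero-m 3j drop out of the ratio.
A: Δ: 2! 12! 4! / 19! → 1/5290740; sum: t=0:+1/1916006400 = 1/1916006400; 3j²(7 3 8; 6 -3 -3) = Δ·Π!·Σ² = 5/4522  (sign -1)
B: Δ: 2! 12! 4! / 19! → 1/5290740; sum: t=0:+1/22992076800 = 1/22992076800; 3j²(7 3 8; 7 1 -8) = Δ·Π!·Σ² = 91/2907  (sign +1)
I_A²/I_B² = (5/4522)/(91/2907) = 45/1274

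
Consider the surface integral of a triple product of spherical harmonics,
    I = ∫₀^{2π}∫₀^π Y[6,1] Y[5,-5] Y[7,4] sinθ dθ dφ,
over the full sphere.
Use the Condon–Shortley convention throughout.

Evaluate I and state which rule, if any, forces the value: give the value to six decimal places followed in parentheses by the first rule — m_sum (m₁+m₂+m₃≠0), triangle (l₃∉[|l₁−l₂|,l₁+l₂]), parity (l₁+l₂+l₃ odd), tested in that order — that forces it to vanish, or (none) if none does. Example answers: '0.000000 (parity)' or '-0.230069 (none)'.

0.173745 (none)

Checks pass: Σm=0; 18 even; l₃=7∈[1,11].
(2·6+1)(2·5+1)(2·7+1) = 2145
Δ: 4! 8! 6! / 19! → 1/174594420
sum: t=0:+1/4147200 t=1:−1/207360 t=2:+1/82944 t=3:−1/207360 t=4:+1/4147200 = 1/345600
3j²(6 5 7; 0 0 0) = Δ·Π!·Σ² = 420/46189  (sign -1)
sum: t=0:+1/12441600 = 1/12441600
3j²(6 5 7; 1 -5 4) = Δ·Π!·Σ² = 245/12597  (sign -1)
combine: 4πI² = 2145·420/46189·245/12597 = 514500/1356277
take √, sign +1: I = 0.17374550
No selection rule forces the value: the integral is nonzero (none).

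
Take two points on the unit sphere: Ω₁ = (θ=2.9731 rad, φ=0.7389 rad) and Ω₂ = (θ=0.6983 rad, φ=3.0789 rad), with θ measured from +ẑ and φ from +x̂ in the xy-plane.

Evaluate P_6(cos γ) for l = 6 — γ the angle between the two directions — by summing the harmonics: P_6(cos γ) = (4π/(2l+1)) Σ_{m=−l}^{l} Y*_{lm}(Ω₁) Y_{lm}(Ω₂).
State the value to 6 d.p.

Term-by-term m-sum for l=6 (normalisation 4π/13 = 0.966644):
  m=-6: (-0.000003-0.000010i) × (+0.031730+0.012532i) = +0.000000-0.000000i  (running Σ = +0.000000-0.000000i)
  m=-5: (+0.000186+0.000115i) × (-0.133932-0.043414i) = -0.000020-0.000023i  (running Σ = -0.000020-0.000024i)
  m=-4: (-0.002687+0.000506i) × (+0.322013+0.082488i) = -0.000907-0.000059i  (running Σ = -0.000927-0.000083i)
  m=-3: (+0.014019-0.018599i) × (-0.449778-0.085605i) = -0.007898+0.007165i  (running Σ = -0.008825+0.007083i)
  m=-2: (+0.012483+0.133842i) × (+0.240112+0.030265i) = -0.001053+0.032515i  (running Σ = -0.009878+0.039598i)
  m=-1: (-0.353115-0.321714i) × (+0.251512+0.015789i) = -0.083733-0.086490i  (running Σ = -0.093611-0.046893i)
  m=0: (+0.735450-0.000000i) × (-0.328831+0.000000i) = -0.241839+0.000000i  (running Σ = -0.335450-0.046893i)
  m=1: (+0.353115-0.321714i) × (-0.251512+0.015789i) = -0.083733+0.086490i  (running Σ = -0.419184+0.039598i)
  m=2: (+0.012483-0.133842i) × (+0.240112-0.030265i) = -0.001053-0.032515i  (running Σ = -0.420237+0.007083i)
  m=3: (-0.014019-0.018599i) × (+0.449778-0.085605i) = -0.007898-0.007165i  (running Σ = -0.428135-0.000083i)
  m=4: (-0.002687-0.000506i) × (+0.322013-0.082488i) = -0.000907+0.000059i  (running Σ = -0.429042-0.000024i)
  m=5: (-0.000186+0.000115i) × (+0.133932-0.043414i) = -0.000020+0.000023i  (running Σ = -0.429062-0.000000i)
  m=6: (-0.000003+0.000010i) × (+0.031730-0.012532i) = +0.000000+0.000000i  (running Σ = -0.429062-0.000000i)
Accumulated sum -0.429062-0.000000i; after 4π/(2l+1) scaling, -0.414750-0.000000i ⇒ P_6 = -0.414750

-0.414750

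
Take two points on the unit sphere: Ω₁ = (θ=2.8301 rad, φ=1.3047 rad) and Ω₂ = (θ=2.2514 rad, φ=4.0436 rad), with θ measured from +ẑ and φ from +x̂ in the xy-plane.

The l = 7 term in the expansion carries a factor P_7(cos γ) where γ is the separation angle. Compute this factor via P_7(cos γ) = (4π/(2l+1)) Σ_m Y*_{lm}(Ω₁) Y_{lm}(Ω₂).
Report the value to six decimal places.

Summing Y*_{l m}(θ₁,φ₁)·Y_{l m}(θ₂,φ₂) over m ∈ [−7, 7]; prefactor 4π/(2·7+1) = 0.837758:
  term(m=-7) = +0.000010-0.000003i   from Y*(Ω₁)=-0.000122+0.000037i, Y(Ω₂)=-0.085605+0.002643i
  term(m=-6) = -0.000287+0.000254i   from Y*(Ω₁)=-0.000038-0.001475i, Y(Ω₂)=-0.167081-0.198505i
  term(m=-5) = +0.001977-0.004170i   from Y*(Ω₁)=+0.010387+0.002545i, Y(Ω₂)=+0.086729-0.422739i
  term(m=-4) = -0.000782+0.019562i   from Y*(Ω₁)=-0.026243+0.047315i, Y(Ω₂)=+0.323187-0.162722i
  term(m=-3) = +0.002535+0.006679i   from Y*(Ω₁)=-0.138215-0.134697i, Y(Ω₂)=-0.033558-0.015617i
  term(m=-2) = -0.115743-0.120464i   from Y*(Ω₁)=+0.394535-0.232328i, Y(Ω₂)=-0.084324-0.354988i
  term(m=-1) = +0.067763+0.028865i   from Y*(Ω₁)=+0.154717+0.567642i, Y(Ω₂)=+0.077621-0.098219i
  term(m=+0) = +0.012839+0.000000i   from Y*(Ω₁)=-0.038764-0.000000i, Y(Ω₂)=-0.331202+0.000000i
  term(m=+1) = +0.067763-0.028865i   from Y*(Ω₁)=-0.154717+0.567642i, Y(Ω₂)=-0.077621-0.098219i
  term(m=+2) = -0.115743+0.120464i   from Y*(Ω₁)=+0.394535+0.232328i, Y(Ω₂)=-0.084324+0.354988i
  term(m=+3) = +0.002535-0.006679i   from Y*(Ω₁)=+0.138215-0.134697i, Y(Ω₂)=+0.033558-0.015617i
  term(m=+4) = -0.000782-0.019562i   from Y*(Ω₁)=-0.026243-0.047315i, Y(Ω₂)=+0.323187+0.162722i
  term(m=+5) = +0.001977+0.004170i   from Y*(Ω₁)=-0.010387+0.002545i, Y(Ω₂)=-0.086729-0.422739i
  term(m=+6) = -0.000287-0.000254i   from Y*(Ω₁)=-0.000038+0.001475i, Y(Ω₂)=-0.167081+0.198505i
  term(m=+7) = +0.000010+0.000003i   from Y*(Ω₁)=+0.000122+0.000037i, Y(Ω₂)=+0.085605+0.002643i
Σ over m = -0.076215+0.000000i; ×(4π/15) → -0.063850+0.000000i. Real part: -0.063850

-0.063850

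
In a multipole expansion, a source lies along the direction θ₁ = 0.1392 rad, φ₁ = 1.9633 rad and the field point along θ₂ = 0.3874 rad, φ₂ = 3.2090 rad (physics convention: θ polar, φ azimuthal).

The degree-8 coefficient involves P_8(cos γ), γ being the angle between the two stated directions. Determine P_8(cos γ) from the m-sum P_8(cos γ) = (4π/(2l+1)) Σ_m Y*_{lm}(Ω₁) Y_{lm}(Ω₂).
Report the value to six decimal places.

Term-by-term m-sum for l=8 (normalisation 4π/17 = 0.739198):
  m=-8: (-0.00000 + 0.00000j) × (0.00018 - 0.00011j) = -0.00000 + 0.00000j  (running Σ = -0.00000 + 0.00000j)
  m=-7: (0.00000 + 0.00000j) × (-0.00187 + 0.00095j) = -0.00000 - 0.00000j  (running Σ = -0.00000 - 0.00000j)
  m=-6: (0.00003 - 0.00003j) × (0.01193 - 0.00511j) = 0.00000 - 0.00000j  (running Σ = 0.00000 - 0.00000j)
  m=-5: (-0.00045 - 0.00019j) × (-0.05391 + 0.01889j) = 0.00003 + 0.00000j  (running Σ = 0.00003 + 0.00000j)
  m=-4: (0.00000 + 0.00477j) × (0.17588 - 0.04861j) = 0.00023 + 0.00084j  (running Σ = 0.00026 + 0.00084j)
  m=-3: (0.03204 - 0.01329j) × (-0.40038 + 0.08209j) = -0.01174 + 0.00795j  (running Σ = -0.01148 + 0.00879j)
  m=-2: (-0.12614 - 0.12604j) × (0.56068 - 0.07605j) = -0.08031 - 0.06108j  (running Σ = -0.09179 - 0.05228j)
  m=-1: (-0.21987 + 0.53109j) × (-0.26552 + 0.01793j) = 0.04886 - 0.14496j  (running Σ = -0.04293 - 0.19724j)
  m=0: (0.79118 + 0.00000j) × (-0.40416 + 0.00000j) = -0.31976 + 0.00000j  (running Σ = -0.36269 - 0.19724j)
  m=1: (0.21987 + 0.53109j) × (0.26552 + 0.01793j) = 0.04886 + 0.14496j  (running Σ = -0.31383 - 0.05228j)
  m=2: (-0.12614 + 0.12604j) × (0.56068 + 0.07605j) = -0.08031 + 0.06108j  (running Σ = -0.39414 + 0.00879j)
  m=3: (-0.03204 - 0.01329j) × (0.40038 + 0.08209j) = -0.01174 - 0.00795j  (running Σ = -0.40588 + 0.00084j)
  m=4: (0.00000 - 0.00477j) × (0.17588 + 0.04861j) = 0.00023 - 0.00084j  (running Σ = -0.40565 + 0.00000j)
  m=5: (0.00045 - 0.00019j) × (0.05391 + 0.01889j) = 0.00003 - 0.00000j  (running Σ = -0.40562 - 0.00000j)
  m=6: (0.00003 + 0.00003j) × (0.01193 + 0.00511j) = 0.00000 + 0.00000j  (running Σ = -0.40562 - 0.00000j)
  m=7: (-0.00000 + 0.00000j) × (0.00187 + 0.00095j) = -0.00000 + 0.00000j  (running Σ = -0.40562 + 0.00000j)
  m=8: (-0.00000 - 0.00000j) × (0.00018 + 0.00011j) = -0.00000 - 0.00000j  (running Σ = -0.40562 + 0.00000j)
Accumulated sum -0.40562 + 0.00000j; after 4π/(2l+1) scaling, -0.29983 + 0.00000j ⇒ P_8 = -0.299833

-0.299833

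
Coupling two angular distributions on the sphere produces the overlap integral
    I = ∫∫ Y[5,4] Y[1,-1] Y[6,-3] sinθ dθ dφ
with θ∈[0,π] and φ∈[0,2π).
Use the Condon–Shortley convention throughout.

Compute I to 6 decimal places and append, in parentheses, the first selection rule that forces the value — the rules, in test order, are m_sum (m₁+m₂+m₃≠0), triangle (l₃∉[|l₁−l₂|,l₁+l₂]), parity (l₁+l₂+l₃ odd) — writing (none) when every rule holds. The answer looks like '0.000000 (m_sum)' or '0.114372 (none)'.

-0.070770 (none)

Checks pass: Σm=0; 12 even; l₃=6∈[4,6].
(2·5+1)(2·1+1)(2·6+1) = 429
Δ: 0! 10! 2! / 13! → 1/858
sum: t=0:+1/14400 = 1/14400
3j²(5 1 6; 0 0 0) = Δ·Π!·Σ² = 6/143  (sign +1)
sum: t=0:+1/725760 = 1/725760
3j²(5 1 6; 4 -1 -3) = Δ·Π!·Σ² = 1/286  (sign -1)
combine: 4πI² = 429·6/143·1/286 = 9/143
take √, sign -1: I = -0.07076985
No selection rule forces the value: the integral is nonzero (none).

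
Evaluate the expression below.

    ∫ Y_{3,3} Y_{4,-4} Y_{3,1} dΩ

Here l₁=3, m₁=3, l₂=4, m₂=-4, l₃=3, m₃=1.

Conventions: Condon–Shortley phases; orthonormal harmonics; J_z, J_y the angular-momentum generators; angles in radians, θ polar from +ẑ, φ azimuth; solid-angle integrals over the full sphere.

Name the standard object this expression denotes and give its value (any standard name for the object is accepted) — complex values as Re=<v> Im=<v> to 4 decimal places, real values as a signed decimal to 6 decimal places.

This is a Gaunt coefficient — the integral of a triple product of spherical harmonics over the sphere.
Checks pass: Σm=0; 10 even; l₃=3∈[1,7].
(2·3+1)(2·4+1)(2·3+1) = 441
Δ: 4! 2! 4! / 11! → 1/34650
sum: t=1:−1/72 t=2:+1/16 t=3:−1/72 = 5/144
3j²(3 4 3; 0 0 0) = Δ·Π!·Σ² = 2/77  (sign -1)
sum: t=0:+1/1152 = 1/1152
3j²(3 4 3; 3 -4 1) = Δ·Π!·Σ² = 1/33  (sign +1)
combine: 4πI² = 441·2/77·1/33 = 42/121
take √, sign -1: I = -0.16619847

Gaunt coefficient, -0.166198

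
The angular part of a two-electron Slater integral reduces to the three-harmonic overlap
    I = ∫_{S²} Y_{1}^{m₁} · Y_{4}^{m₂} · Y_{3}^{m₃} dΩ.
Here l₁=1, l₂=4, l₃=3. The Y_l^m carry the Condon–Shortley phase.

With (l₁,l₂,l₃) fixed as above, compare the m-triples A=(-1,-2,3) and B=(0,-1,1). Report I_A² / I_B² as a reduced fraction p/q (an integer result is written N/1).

1/15

l's match ⇒ only the (l;m) 3-j factors differ between A and B.
A: triangle coeff Δ(1,4,3) = 1/252; Σ_t [2,2]: t=2:+1/1440 = 1/1440; (3j)²=1/252 [(1 4 3; -1 -2 3)], sign=+1
B: triangle coeff Δ(1,4,3) = 1/252; Σ_t [1,1]: t=1:−1/48 = -1/48; (3j)²=5/84 [(1 4 3; 0 -1 1)], sign=-1
I_A²/I_B² = (1/252)/(5/84) = 1/15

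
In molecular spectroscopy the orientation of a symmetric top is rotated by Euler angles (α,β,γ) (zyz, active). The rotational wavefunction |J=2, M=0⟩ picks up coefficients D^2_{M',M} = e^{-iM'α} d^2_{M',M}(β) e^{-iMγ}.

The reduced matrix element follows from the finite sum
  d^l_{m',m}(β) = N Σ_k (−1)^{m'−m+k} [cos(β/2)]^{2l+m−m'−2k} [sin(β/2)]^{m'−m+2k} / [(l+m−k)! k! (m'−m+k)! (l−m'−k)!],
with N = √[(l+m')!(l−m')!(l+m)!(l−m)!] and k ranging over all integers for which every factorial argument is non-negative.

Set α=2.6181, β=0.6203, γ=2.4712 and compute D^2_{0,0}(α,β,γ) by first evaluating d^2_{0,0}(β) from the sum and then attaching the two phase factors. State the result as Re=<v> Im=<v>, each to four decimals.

Re=0.4932 Im=0.0000

D^2_{0,0}(2.6181,0.6203,2.4712) = e^{-i·0·2.6181}·d^2_{0,0}(0.6203)·e^{-i·0·2.4712}. Compute d first:
With c≡cos(β/2)=0.952288 and s≡sin(β/2)=0.305201, N=[2·2·2·2]^{1/2}=4.000000
k∈{0,1,2} keeps every argument non-negative
  k=0: (−1)^0·4.0000/(4)·0.9523^4·0.3052^0 = +0.822381
  k=1: (−1)^1·4.0000/(1)·0.9523^2·0.3052^2 = -0.337886
  k=2: (−1)^2·4.0000/(4)·0.9523^0·0.3052^4 = +0.008677
d^2_{0,0}(0.6203) = +0.822381 -0.337886 +0.008677 = +0.493172
D = (+1.000000+0.000000i)·(+0.493172)·(+1.000000+0.000000i) = +0.493172+0.000000i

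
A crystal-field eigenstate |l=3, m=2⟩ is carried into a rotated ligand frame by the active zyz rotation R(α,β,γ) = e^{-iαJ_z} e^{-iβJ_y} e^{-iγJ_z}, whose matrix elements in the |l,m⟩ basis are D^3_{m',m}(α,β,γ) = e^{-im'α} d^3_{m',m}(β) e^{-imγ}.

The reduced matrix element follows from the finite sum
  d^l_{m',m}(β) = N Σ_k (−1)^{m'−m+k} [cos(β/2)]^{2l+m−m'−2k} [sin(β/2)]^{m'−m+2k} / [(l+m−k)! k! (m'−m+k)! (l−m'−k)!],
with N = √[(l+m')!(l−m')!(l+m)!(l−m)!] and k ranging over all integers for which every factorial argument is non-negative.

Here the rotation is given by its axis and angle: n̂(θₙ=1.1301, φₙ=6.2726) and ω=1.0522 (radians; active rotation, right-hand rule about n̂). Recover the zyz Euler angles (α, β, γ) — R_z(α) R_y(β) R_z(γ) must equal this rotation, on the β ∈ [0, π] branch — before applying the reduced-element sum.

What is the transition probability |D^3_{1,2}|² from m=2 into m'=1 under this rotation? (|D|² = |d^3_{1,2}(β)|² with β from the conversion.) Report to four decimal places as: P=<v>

Axis–angle → zyz. n̂ = (sinθₙcosφₙ, sinθₙsinφₙ, cosθₙ) = (+0.904404, -0.009574, +0.426569), ω = 1.0522.
R = I cosω + sinω [n̂]ₓ + (1−cosω) n̂n̂ᵀ gives
  R = [+0.908184, -0.374849, +0.186254; +0.366115, +0.495708, -0.787549; +0.202884, +0.783430, +0.587432]
β = atan2(√(R₁₃²+R₂₃²), R₃₃) = 0.942915; α = atan2(R₂₃, R₁₃) mod 2π = 4.944621; γ = atan2(R₃₂, −R₃₁) mod 2π = 1.824199
First d^3_{1,2}(β=0.9429), then the phase factors e^{-i(1)α} and e^{-i(2)γ}:
Half-angle: c=0.890907, s=0.454185. N=√(24·2·120·1)=75.894664
Admissible k: 1..2 (factorial args all ≥0)
  k=1: (−1)^0·75.8947/(24)·0.8909^5·0.4542^1 = +0.806112
  k=2: (−1)^1·75.8947/(12)·0.8909^3·0.4542^3 = -0.419012
d^3_{1,2}(0.9429) = +0.806112 -0.419012 = +0.387100
|D^3_{1,2}|² = |d^3_{1,2}(β)|² = (+0.387100)² = 0.149847 (the z-rotation phases have unit modulus)

P=0.1498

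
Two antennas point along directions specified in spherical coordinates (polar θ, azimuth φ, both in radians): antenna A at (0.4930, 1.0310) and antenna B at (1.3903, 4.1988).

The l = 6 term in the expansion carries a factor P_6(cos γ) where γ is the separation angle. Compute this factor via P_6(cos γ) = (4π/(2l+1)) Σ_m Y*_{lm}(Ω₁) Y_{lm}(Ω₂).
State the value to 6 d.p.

Addition theorem: P_6(cos γ) = (4π/13) Σ_m Y*_{lm}(Ω₁) Y_{lm}(Ω₂), m = −6…6:
  [-6]  conj(Y_{6,-6})(Ω₁) = 0.00540 - 0.00053j ; Y_{6,-6}(Ω₂) = 0.43708 - 0.02628j ; Δ = 0.00235 - 0.00037j
  [-5]  conj(Y_{6,-5})(Ω₁) = 0.01499 - 0.03163j ; Y_{6,-5}(Ω₂) = -0.15022 - 0.23249j ; Δ = -0.00961 + 0.00127j
  [-4]  conj(Y_{6,-4})(Ω₁) = -0.07487 - 0.11221j ; Y_{6,-4}(Ω₂) = 0.10029 - 0.19097j ; Δ = -0.02894 + 0.00304j
  [-3]  conj(Y_{6,-3})(Ω₁) = -0.33636 + 0.01636j ; Y_{6,-3}(Ω₂) = -0.29439 + 0.00884j ; Δ = 0.09888 - 0.00779j
  [-2]  conj(Y_{6,-2})(Ω₁) = -0.23758 + 0.44412j ; Y_{6,-2}(Ω₂) = -0.07405 - 0.12252j ; Δ = 0.07201 - 0.00378j
  [-1]  conj(Y_{6,-1})(Ω₁) = 0.14055 + 0.23458j ; Y_{6,-1}(Ω₂) = -0.14539 + 0.25775j ; Δ = -0.08090 + 0.00212j
  [+0]  conj(Y_{6,0})(Ω₁) = -0.33446 + 0.00000j ; Y_{6,0}(Ω₂) = -0.12305 + 0.00000j ; Δ = 0.04115 + 0.00000j
  [+1]  conj(Y_{6,1})(Ω₁) = -0.14055 + 0.23458j ; Y_{6,1}(Ω₂) = 0.14539 + 0.25775j ; Δ = -0.08090 - 0.00212j
  [+2]  conj(Y_{6,2})(Ω₁) = -0.23758 - 0.44412j ; Y_{6,2}(Ω₂) = -0.07405 + 0.12252j ; Δ = 0.07201 + 0.00378j
  [+3]  conj(Y_{6,3})(Ω₁) = 0.33636 + 0.01636j ; Y_{6,3}(Ω₂) = 0.29439 + 0.00884j ; Δ = 0.09888 + 0.00779j
  [+4]  conj(Y_{6,4})(Ω₁) = -0.07487 + 0.11221j ; Y_{6,4}(Ω₂) = 0.10029 + 0.19097j ; Δ = -0.02894 - 0.00304j
  [+5]  conj(Y_{6,5})(Ω₁) = -0.01499 - 0.03163j ; Y_{6,5}(Ω₂) = 0.15022 - 0.23249j ; Δ = -0.00961 - 0.00127j
  [+6]  conj(Y_{6,6})(Ω₁) = 0.00540 + 0.00053j ; Y_{6,6}(Ω₂) = 0.43708 + 0.02628j ; Δ = 0.00235 + 0.00037j
Accumulated sum 0.14874 + 0.00000j; after 4π/(2l+1) scaling, 0.14377 + 0.00000j ⇒ P_6 = 0.143775

0.143775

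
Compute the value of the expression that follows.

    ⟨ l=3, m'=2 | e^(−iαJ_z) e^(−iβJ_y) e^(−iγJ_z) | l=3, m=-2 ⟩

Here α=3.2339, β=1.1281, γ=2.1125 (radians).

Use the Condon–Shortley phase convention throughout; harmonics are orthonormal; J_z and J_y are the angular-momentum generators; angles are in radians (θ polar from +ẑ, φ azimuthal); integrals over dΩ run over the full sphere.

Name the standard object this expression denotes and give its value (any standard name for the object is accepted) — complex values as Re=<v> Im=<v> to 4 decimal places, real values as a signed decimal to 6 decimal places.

This is a Wigner D-matrix element — the rotation-matrix element ⟨l m'| R(α,β,γ) |l m⟩ in the angular-momentum basis.
First d^3_{2,-2}(β=1.1281), then the phase factors e^{-i(2)α} and e^{-i(-2)γ}:
Half-angle: c=0.845097, s=0.534613. N=√(120·1·1·120)=120.000000
k∈{0,1} keeps every argument non-negative
  k=0: (−1)^4·120.0000/(24)·0.8451^2·0.5346^4 = +0.291704
  k=1: (−1)^5·120.0000/(120)·0.8451^0·0.5346^6 = -0.023347
d^3_{2,-2}(1.1281) = +0.291704 -0.023347 = +0.268356
Phases: e^{-i·(2)·3.2339}=+0.983007-0.183568i, e^{-i·(-2)·2.1125}=-0.468320-0.883559i ⇒ D=-0.167067-0.210009i

Wigner D-matrix element, Re=-0.1671 Im=-0.2100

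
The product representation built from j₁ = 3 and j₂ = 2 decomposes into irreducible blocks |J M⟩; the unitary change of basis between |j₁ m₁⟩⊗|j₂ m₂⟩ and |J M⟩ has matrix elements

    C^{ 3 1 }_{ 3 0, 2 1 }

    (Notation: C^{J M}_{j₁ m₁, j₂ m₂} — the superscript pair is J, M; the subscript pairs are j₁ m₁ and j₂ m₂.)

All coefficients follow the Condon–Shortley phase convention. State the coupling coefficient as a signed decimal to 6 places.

−√(1/30) = -0.182574

√[7·2!4!2!/9! · 3!3!3!1!4!2!] = √(96/5)
  +(−1)^1/∏(1,1,2,2,2,0)! = -1/8  (running -1/8)
  +(−1)^2/∏(2,0,1,1,3,1)! = 1/12  (running -1/24)
⟨..|..⟩ = √(96/5)·(-1/24) = -0.182574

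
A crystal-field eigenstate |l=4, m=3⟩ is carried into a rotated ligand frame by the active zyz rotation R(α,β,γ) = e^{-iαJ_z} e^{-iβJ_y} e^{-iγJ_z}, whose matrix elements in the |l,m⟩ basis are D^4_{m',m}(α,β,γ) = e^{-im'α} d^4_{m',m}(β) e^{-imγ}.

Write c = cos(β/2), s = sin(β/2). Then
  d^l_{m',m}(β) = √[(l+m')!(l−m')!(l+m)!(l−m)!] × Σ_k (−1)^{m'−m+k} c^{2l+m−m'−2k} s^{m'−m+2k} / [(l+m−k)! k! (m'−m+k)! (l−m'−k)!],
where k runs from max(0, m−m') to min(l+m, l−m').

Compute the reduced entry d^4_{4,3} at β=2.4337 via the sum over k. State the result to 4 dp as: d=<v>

d^4_{4,3}(β=2.4337) via the finite sum:
Half-angle: c=0.346602, s=0.938012. N=√(40320·1·5040·1)=14255.272709
k∈{0} keeps every argument non-negative
  k=0: (−1)^1·14255.2727/(5040)·0.3466^7·0.9380^1 = -0.001594
d^4_{4,3}(2.4337) = -0.001594

d=-0.0016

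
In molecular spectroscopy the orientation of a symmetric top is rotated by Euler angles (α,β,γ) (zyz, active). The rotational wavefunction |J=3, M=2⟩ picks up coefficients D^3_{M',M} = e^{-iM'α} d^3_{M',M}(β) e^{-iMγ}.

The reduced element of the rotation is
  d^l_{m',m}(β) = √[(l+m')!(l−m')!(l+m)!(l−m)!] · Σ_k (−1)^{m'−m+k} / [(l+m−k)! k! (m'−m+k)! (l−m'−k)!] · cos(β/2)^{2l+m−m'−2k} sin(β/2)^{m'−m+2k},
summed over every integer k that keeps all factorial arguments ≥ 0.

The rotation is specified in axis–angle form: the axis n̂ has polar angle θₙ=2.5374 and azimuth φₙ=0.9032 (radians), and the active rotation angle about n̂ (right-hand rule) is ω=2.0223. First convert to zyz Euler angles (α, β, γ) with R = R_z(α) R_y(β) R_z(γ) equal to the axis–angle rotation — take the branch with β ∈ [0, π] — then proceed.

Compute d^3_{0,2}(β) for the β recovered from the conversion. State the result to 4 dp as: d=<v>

Axis–angle → zyz. n̂ = (sinθₙcosφₙ, sinθₙsinφₙ, cosθₙ) = (+0.351709, +0.446134, -0.822961), ω = 2.0223.
R = I cosω + sinω [n̂]ₓ + (1−cosω) n̂n̂ᵀ gives
  R = [-0.258647, +0.965866, -0.014305; -0.515122, -0.150440, -0.843811; -0.817161, -0.210881, +0.536449]
β = atan2(√(R₁₃²+R₂₃²), R₃₃) = 1.004572; α = atan2(R₂₃, R₁₃) mod 2π = 4.695438; γ = atan2(R₃₂, −R₃₁) mod 2π = 6.030631
d^3_{0,2}(β=1.0046) via the finite sum:
With c≡cos(β/2)=0.876484 and s≡sin(β/2)=0.481431, N=[6·6·120·1]^{1/2}=65.726707
k: max(0,(2)−(0))=2 … min(3+(2),3−(0))=3
  k=2: (−1)^0·65.7267/(12)·0.8765^4·0.4814^2 = +0.749211
  k=3: (−1)^1·65.7267/(12)·0.8765^2·0.4814^4 = -0.226039
d^3_{0,2}(1.0046) = +0.749211 -0.226039 = +0.523172

d=0.5232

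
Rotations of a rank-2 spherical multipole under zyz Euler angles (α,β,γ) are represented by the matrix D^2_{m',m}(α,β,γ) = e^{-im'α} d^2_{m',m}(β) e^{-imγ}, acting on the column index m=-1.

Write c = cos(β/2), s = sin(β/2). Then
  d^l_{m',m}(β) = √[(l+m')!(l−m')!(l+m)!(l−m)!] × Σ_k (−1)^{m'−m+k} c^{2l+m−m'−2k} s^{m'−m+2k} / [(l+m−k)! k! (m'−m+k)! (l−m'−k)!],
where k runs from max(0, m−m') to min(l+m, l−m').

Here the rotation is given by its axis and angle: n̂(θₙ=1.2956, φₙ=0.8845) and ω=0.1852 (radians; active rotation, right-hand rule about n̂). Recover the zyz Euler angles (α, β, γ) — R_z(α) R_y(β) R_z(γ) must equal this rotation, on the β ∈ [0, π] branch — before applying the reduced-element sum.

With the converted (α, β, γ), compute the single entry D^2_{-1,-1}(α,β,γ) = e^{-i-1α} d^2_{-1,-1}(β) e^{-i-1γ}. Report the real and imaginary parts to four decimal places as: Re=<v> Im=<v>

Axis–angle → zyz. n̂ = (sinθₙcosφₙ, sinθₙsinφₙ, cosθₙ) = (+0.609832, +0.744489, +0.271736), ω = 0.1852.
R = I cosω + sinω [n̂]ₓ + (1−cosω) n̂n̂ᵀ gives
  R = [+0.989259, -0.042274, +0.139926; +0.057802, +0.992378, -0.108837; -0.134259, +0.115756, +0.984162]
β = atan2(√(R₁₃²+R₂₃²), R₃₃) = 0.178212; α = atan2(R₂₃, R₁₃) mod 2π = 5.622119; γ = atan2(R₃₂, −R₃₁) mod 2π = 0.711526
Split into d^2_{-1,-1}(β=0.1782) × two z-phases.
c=cos(0.178212/2)=0.996033, s=sin(0.178212/2)=0.088988; N=√[1·6·1·6]=6.000000
Admissible k: 0..1 (factorial args all ≥0)
  k=0: (−1)^0·6.0000/(6)·0.9960^4·0.0890^0 = +0.984225
  k=1: (−1)^1·6.0000/(2)·0.9960^2·0.0890^2 = -0.023569
d^2_{-1,-1}(0.1782) = +0.984225 -0.023569 = +0.960656
Attach z-rotation phases: D = e^{-i(-1)(5.6221)}·(+0.960656)·e^{-i(-1)(0.7115)} = +0.959434+0.048453i

Re=0.9594 Im=0.0485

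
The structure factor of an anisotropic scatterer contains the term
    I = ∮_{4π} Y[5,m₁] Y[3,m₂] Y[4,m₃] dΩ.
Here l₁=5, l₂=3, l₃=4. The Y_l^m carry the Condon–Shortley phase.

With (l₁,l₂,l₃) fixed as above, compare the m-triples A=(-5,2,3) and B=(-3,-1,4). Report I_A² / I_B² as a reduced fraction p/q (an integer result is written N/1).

l's match ⇒ only the (l;m) 3-j factors differ between A and B.
A: triangle coeff Δ(5,3,4) = 1/180180; Σ_t [4,4]: t=4:+1/17280 = 1/17280; (3j)²=35/858 [(5 3 4; -5 2 3)], sign=-1
B: triangle coeff Δ(5,3,4) = 1/180180; Σ_t [2,2]: t=2:+1/5760 = 1/5760; (3j)²=56/2145 [(5 3 4; -3 -1 4)], sign=+1
I_A²/I_B² = (35/858)/(56/2145) = 25/16

25/16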